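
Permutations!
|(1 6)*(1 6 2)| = |(6)(1 2)| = 2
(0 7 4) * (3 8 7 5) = (0 5 3 8 7 4) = [5, 1, 2, 8, 0, 3, 6, 4, 7]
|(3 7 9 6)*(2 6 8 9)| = |(2 6 3 7)(8 9)| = 4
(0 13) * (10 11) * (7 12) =(0 13)(7 12)(10 11) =[13, 1, 2, 3, 4, 5, 6, 12, 8, 9, 11, 10, 7, 0]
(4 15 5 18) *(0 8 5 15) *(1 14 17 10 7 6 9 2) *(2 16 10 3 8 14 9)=[14, 9, 1, 8, 0, 18, 2, 6, 5, 16, 7, 11, 12, 13, 17, 15, 10, 3, 4]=(0 14 17 3 8 5 18 4)(1 9 16 10 7 6 2)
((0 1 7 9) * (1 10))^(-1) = ((0 10 1 7 9))^(-1) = (0 9 7 1 10)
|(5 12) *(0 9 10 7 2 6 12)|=8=|(0 9 10 7 2 6 12 5)|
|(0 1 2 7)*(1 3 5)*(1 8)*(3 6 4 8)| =14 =|(0 6 4 8 1 2 7)(3 5)|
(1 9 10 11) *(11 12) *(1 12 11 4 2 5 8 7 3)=(1 9 10 11 12 4 2 5 8 7 3)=[0, 9, 5, 1, 2, 8, 6, 3, 7, 10, 11, 12, 4]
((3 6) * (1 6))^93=((1 6 3))^93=(6)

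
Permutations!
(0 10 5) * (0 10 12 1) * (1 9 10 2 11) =(0 12 9 10 5 2 11 1) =[12, 0, 11, 3, 4, 2, 6, 7, 8, 10, 5, 1, 9]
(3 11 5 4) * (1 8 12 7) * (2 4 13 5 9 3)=[0, 8, 4, 11, 2, 13, 6, 1, 12, 3, 10, 9, 7, 5]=(1 8 12 7)(2 4)(3 11 9)(5 13)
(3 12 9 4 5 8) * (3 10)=(3 12 9 4 5 8 10)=[0, 1, 2, 12, 5, 8, 6, 7, 10, 4, 3, 11, 9]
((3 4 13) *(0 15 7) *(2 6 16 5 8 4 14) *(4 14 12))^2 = ((0 15 7)(2 6 16 5 8 14)(3 12 4 13))^2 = (0 7 15)(2 16 8)(3 4)(5 14 6)(12 13)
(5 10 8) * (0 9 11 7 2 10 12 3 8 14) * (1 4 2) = [9, 4, 10, 8, 2, 12, 6, 1, 5, 11, 14, 7, 3, 13, 0] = (0 9 11 7 1 4 2 10 14)(3 8 5 12)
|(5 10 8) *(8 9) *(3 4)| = 4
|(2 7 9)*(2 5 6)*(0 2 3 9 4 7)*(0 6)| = |(0 2 6 3 9 5)(4 7)| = 6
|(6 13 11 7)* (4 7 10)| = 6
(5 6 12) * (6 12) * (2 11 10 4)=(2 11 10 4)(5 12)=[0, 1, 11, 3, 2, 12, 6, 7, 8, 9, 4, 10, 5]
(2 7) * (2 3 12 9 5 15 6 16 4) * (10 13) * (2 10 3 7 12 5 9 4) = [0, 1, 12, 5, 10, 15, 16, 7, 8, 9, 13, 11, 4, 3, 14, 6, 2] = (2 12 4 10 13 3 5 15 6 16)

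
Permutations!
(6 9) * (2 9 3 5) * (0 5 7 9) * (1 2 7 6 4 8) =(0 5 7 9 4 8 1 2)(3 6) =[5, 2, 0, 6, 8, 7, 3, 9, 1, 4]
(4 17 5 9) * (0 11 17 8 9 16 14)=(0 11 17 5 16 14)(4 8 9)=[11, 1, 2, 3, 8, 16, 6, 7, 9, 4, 10, 17, 12, 13, 0, 15, 14, 5]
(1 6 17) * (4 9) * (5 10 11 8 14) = (1 6 17)(4 9)(5 10 11 8 14) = [0, 6, 2, 3, 9, 10, 17, 7, 14, 4, 11, 8, 12, 13, 5, 15, 16, 1]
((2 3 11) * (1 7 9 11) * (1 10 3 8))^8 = ((1 7 9 11 2 8)(3 10))^8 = (1 9 2)(7 11 8)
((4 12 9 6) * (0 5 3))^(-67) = (0 3 5)(4 12 9 6)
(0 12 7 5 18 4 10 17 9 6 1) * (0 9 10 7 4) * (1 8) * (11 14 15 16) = (0 12 4 7 5 18)(1 9 6 8)(10 17)(11 14 15 16) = [12, 9, 2, 3, 7, 18, 8, 5, 1, 6, 17, 14, 4, 13, 15, 16, 11, 10, 0]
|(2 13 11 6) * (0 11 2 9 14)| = |(0 11 6 9 14)(2 13)| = 10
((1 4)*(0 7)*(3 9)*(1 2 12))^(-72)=((0 7)(1 4 2 12)(3 9))^(-72)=(12)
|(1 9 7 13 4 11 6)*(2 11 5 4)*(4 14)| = 21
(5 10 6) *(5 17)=[0, 1, 2, 3, 4, 10, 17, 7, 8, 9, 6, 11, 12, 13, 14, 15, 16, 5]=(5 10 6 17)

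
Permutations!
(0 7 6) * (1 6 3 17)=(0 7 3 17 1 6)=[7, 6, 2, 17, 4, 5, 0, 3, 8, 9, 10, 11, 12, 13, 14, 15, 16, 1]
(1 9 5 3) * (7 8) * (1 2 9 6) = (1 6)(2 9 5 3)(7 8) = [0, 6, 9, 2, 4, 3, 1, 8, 7, 5]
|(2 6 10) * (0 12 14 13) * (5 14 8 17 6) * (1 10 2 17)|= 11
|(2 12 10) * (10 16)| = 4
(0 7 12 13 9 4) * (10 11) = (0 7 12 13 9 4)(10 11) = [7, 1, 2, 3, 0, 5, 6, 12, 8, 4, 11, 10, 13, 9]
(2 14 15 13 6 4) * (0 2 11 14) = (0 2)(4 11 14 15 13 6) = [2, 1, 0, 3, 11, 5, 4, 7, 8, 9, 10, 14, 12, 6, 15, 13]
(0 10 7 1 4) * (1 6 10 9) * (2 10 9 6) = (0 6 9 1 4)(2 10 7) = [6, 4, 10, 3, 0, 5, 9, 2, 8, 1, 7]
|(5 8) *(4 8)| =|(4 8 5)| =3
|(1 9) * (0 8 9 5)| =5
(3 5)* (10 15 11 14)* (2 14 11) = (2 14 10 15)(3 5) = [0, 1, 14, 5, 4, 3, 6, 7, 8, 9, 15, 11, 12, 13, 10, 2]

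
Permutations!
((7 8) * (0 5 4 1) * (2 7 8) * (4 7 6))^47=(8)(0 4 2 5 1 6 7)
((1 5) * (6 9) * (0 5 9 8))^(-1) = (0 8 6 9 1 5)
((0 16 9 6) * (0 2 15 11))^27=(0 11 15 2 6 9 16)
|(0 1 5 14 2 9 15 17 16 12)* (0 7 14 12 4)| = 12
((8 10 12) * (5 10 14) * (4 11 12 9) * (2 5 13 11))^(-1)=(2 4 9 10 5)(8 12 11 13 14)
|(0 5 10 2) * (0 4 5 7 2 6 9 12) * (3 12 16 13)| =12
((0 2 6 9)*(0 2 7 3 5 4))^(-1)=((0 7 3 5 4)(2 6 9))^(-1)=(0 4 5 3 7)(2 9 6)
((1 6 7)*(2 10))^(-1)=(1 7 6)(2 10)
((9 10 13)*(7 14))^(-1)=(7 14)(9 13 10)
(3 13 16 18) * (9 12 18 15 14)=[0, 1, 2, 13, 4, 5, 6, 7, 8, 12, 10, 11, 18, 16, 9, 14, 15, 17, 3]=(3 13 16 15 14 9 12 18)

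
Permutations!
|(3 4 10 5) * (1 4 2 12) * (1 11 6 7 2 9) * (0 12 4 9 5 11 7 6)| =|(0 12 7 2 4 10 11)(1 9)(3 5)| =14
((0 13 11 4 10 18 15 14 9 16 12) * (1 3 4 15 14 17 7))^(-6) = (0 10 15 9 1)(3 13 18 17 16)(4 11 14 7 12)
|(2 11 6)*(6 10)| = 4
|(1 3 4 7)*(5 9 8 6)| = 4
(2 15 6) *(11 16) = [0, 1, 15, 3, 4, 5, 2, 7, 8, 9, 10, 16, 12, 13, 14, 6, 11] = (2 15 6)(11 16)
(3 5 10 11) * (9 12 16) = (3 5 10 11)(9 12 16) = [0, 1, 2, 5, 4, 10, 6, 7, 8, 12, 11, 3, 16, 13, 14, 15, 9]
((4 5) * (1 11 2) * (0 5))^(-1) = ((0 5 4)(1 11 2))^(-1) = (0 4 5)(1 2 11)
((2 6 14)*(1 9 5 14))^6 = (14)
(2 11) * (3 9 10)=(2 11)(3 9 10)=[0, 1, 11, 9, 4, 5, 6, 7, 8, 10, 3, 2]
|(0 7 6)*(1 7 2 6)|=6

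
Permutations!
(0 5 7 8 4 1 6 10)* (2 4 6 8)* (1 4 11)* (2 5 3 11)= (0 3 11 1 8 6 10)(5 7)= [3, 8, 2, 11, 4, 7, 10, 5, 6, 9, 0, 1]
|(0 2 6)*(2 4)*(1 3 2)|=6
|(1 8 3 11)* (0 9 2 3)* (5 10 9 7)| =10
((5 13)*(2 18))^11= (2 18)(5 13)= ((2 18)(5 13))^11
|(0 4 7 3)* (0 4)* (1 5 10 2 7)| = 7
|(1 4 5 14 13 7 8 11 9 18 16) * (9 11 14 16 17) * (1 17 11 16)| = 60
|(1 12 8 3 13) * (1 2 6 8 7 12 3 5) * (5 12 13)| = 6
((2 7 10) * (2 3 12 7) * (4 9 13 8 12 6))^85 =(3 13 10 9 7 4 12 6 8)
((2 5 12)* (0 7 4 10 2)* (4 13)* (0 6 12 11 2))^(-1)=((0 7 13 4 10)(2 5 11)(6 12))^(-1)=(0 10 4 13 7)(2 11 5)(6 12)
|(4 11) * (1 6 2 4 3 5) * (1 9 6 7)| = 14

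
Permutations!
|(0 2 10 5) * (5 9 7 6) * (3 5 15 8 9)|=|(0 2 10 3 5)(6 15 8 9 7)|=5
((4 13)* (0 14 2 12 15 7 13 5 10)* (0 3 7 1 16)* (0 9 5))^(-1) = (0 4 13 7 3 10 5 9 16 1 15 12 2 14)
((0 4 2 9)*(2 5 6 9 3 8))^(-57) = (0 6 4 9 5)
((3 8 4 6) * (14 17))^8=(17)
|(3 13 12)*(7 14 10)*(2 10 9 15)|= 6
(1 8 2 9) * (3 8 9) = [0, 9, 3, 8, 4, 5, 6, 7, 2, 1] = (1 9)(2 3 8)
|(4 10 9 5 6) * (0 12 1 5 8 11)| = 10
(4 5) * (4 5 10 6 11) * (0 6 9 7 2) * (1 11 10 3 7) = (0 6 10 9 1 11 4 3 7 2) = [6, 11, 0, 7, 3, 5, 10, 2, 8, 1, 9, 4]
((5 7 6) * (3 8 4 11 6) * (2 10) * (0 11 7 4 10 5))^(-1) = (0 6 11)(2 10 8 3 7 4 5)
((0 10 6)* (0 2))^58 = ((0 10 6 2))^58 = (0 6)(2 10)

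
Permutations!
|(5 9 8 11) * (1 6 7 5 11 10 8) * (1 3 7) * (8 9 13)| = 14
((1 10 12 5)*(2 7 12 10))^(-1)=((1 2 7 12 5))^(-1)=(1 5 12 7 2)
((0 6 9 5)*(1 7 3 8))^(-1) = ((0 6 9 5)(1 7 3 8))^(-1) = (0 5 9 6)(1 8 3 7)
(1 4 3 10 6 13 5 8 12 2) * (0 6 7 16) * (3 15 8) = [6, 4, 1, 10, 15, 3, 13, 16, 12, 9, 7, 11, 2, 5, 14, 8, 0] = (0 6 13 5 3 10 7 16)(1 4 15 8 12 2)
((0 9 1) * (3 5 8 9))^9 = (0 8)(1 5)(3 9)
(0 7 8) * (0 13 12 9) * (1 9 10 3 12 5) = (0 7 8 13 5 1 9)(3 12 10) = [7, 9, 2, 12, 4, 1, 6, 8, 13, 0, 3, 11, 10, 5]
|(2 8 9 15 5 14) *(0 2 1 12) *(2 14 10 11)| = 28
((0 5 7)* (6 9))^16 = (9)(0 5 7)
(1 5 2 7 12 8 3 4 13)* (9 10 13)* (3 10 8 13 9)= (1 5 2 7 12 13)(3 4)(8 10 9)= [0, 5, 7, 4, 3, 2, 6, 12, 10, 8, 9, 11, 13, 1]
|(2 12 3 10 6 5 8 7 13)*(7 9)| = |(2 12 3 10 6 5 8 9 7 13)| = 10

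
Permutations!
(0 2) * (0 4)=(0 2 4)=[2, 1, 4, 3, 0]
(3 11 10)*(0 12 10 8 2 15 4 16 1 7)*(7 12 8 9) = (0 8 2 15 4 16 1 12 10 3 11 9 7) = [8, 12, 15, 11, 16, 5, 6, 0, 2, 7, 3, 9, 10, 13, 14, 4, 1]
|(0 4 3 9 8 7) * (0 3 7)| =|(0 4 7 3 9 8)| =6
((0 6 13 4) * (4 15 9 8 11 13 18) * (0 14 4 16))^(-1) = (0 16 18 6)(4 14)(8 9 15 13 11)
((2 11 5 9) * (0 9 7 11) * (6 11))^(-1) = (0 2 9)(5 11 6 7)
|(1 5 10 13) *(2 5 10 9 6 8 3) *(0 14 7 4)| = 12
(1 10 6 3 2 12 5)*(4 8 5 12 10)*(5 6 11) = (12)(1 4 8 6 3 2 10 11 5) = [0, 4, 10, 2, 8, 1, 3, 7, 6, 9, 11, 5, 12]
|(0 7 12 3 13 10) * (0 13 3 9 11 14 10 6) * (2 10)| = 10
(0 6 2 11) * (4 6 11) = (0 11)(2 4 6) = [11, 1, 4, 3, 6, 5, 2, 7, 8, 9, 10, 0]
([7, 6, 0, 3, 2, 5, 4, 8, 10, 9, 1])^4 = [1, 0, 10, 3, 8, 5, 7, 6, 4, 9, 2]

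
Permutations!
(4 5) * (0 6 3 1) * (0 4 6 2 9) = (0 2 9)(1 4 5 6 3) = [2, 4, 9, 1, 5, 6, 3, 7, 8, 0]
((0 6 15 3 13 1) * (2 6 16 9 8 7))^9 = ((0 16 9 8 7 2 6 15 3 13 1))^9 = (0 13 15 2 8 16 1 3 6 7 9)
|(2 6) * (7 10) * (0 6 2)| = 2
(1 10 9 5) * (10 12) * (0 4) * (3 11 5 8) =(0 4)(1 12 10 9 8 3 11 5) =[4, 12, 2, 11, 0, 1, 6, 7, 3, 8, 9, 5, 10]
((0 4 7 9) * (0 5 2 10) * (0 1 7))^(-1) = (0 4)(1 10 2 5 9 7)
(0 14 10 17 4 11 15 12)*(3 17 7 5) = (0 14 10 7 5 3 17 4 11 15 12) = [14, 1, 2, 17, 11, 3, 6, 5, 8, 9, 7, 15, 0, 13, 10, 12, 16, 4]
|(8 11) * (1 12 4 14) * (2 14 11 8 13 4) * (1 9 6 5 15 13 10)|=|(1 12 2 14 9 6 5 15 13 4 11 10)|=12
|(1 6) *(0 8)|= |(0 8)(1 6)|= 2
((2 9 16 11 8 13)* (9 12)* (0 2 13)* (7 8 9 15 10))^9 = (16)(0 12 10 8 2 15 7)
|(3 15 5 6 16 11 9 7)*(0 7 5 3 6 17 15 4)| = 11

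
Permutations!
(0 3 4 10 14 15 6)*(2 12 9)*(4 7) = (0 3 7 4 10 14 15 6)(2 12 9) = [3, 1, 12, 7, 10, 5, 0, 4, 8, 2, 14, 11, 9, 13, 15, 6]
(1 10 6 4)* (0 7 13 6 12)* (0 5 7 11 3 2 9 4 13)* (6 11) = (0 6 13 11 3 2 9 4 1 10 12 5 7) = [6, 10, 9, 2, 1, 7, 13, 0, 8, 4, 12, 3, 5, 11]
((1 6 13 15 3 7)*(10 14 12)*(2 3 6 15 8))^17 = ((1 15 6 13 8 2 3 7)(10 14 12))^17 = (1 15 6 13 8 2 3 7)(10 12 14)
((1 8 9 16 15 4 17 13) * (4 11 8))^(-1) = ((1 4 17 13)(8 9 16 15 11))^(-1) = (1 13 17 4)(8 11 15 16 9)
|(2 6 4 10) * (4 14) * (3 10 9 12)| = |(2 6 14 4 9 12 3 10)| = 8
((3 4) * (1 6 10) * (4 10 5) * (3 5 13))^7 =(1 13 10 6 3)(4 5)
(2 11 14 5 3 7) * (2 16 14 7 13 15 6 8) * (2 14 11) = [0, 1, 2, 13, 4, 3, 8, 16, 14, 9, 10, 7, 12, 15, 5, 6, 11] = (3 13 15 6 8 14 5)(7 16 11)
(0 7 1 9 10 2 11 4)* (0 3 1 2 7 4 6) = (0 4 3 1 9 10 7 2 11 6) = [4, 9, 11, 1, 3, 5, 0, 2, 8, 10, 7, 6]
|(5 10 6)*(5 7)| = |(5 10 6 7)| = 4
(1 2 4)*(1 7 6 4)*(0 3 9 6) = (0 3 9 6 4 7)(1 2) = [3, 2, 1, 9, 7, 5, 4, 0, 8, 6]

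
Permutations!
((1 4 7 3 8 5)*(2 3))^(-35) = (8)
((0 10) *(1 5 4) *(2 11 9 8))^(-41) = ((0 10)(1 5 4)(2 11 9 8))^(-41) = (0 10)(1 5 4)(2 8 9 11)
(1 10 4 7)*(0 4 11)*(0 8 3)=(0 4 7 1 10 11 8 3)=[4, 10, 2, 0, 7, 5, 6, 1, 3, 9, 11, 8]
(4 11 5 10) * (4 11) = (5 10 11) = [0, 1, 2, 3, 4, 10, 6, 7, 8, 9, 11, 5]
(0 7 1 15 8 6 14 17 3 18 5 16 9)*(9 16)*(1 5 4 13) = [7, 15, 2, 18, 13, 9, 14, 5, 6, 0, 10, 11, 12, 1, 17, 8, 16, 3, 4] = (0 7 5 9)(1 15 8 6 14 17 3 18 4 13)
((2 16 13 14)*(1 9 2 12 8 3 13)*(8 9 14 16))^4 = (1 2 16 9 13 12 3 14 8)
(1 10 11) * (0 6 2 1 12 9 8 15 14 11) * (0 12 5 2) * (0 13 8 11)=[6, 10, 1, 3, 4, 2, 13, 7, 15, 11, 12, 5, 9, 8, 0, 14]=(0 6 13 8 15 14)(1 10 12 9 11 5 2)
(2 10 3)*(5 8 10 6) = (2 6 5 8 10 3) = [0, 1, 6, 2, 4, 8, 5, 7, 10, 9, 3]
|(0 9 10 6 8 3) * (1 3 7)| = 8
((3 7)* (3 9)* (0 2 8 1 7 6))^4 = ((0 2 8 1 7 9 3 6))^4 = (0 7)(1 6)(2 9)(3 8)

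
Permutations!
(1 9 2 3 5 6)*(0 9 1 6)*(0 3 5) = (0 9 2 5 3) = [9, 1, 5, 0, 4, 3, 6, 7, 8, 2]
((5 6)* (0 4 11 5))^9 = (0 6 5 11 4)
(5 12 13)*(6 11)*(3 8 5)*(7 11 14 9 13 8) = (3 7 11 6 14 9 13)(5 12 8) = [0, 1, 2, 7, 4, 12, 14, 11, 5, 13, 10, 6, 8, 3, 9]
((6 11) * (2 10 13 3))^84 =(13)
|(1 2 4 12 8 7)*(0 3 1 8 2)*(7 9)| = |(0 3 1)(2 4 12)(7 8 9)| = 3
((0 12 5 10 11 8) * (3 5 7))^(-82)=((0 12 7 3 5 10 11 8))^(-82)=(0 11 5 7)(3 12 8 10)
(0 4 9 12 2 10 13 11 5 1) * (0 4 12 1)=(0 12 2 10 13 11 5)(1 4 9)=[12, 4, 10, 3, 9, 0, 6, 7, 8, 1, 13, 5, 2, 11]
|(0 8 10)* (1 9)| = 6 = |(0 8 10)(1 9)|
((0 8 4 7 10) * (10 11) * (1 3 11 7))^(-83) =(0 8 4 1 3 11 10)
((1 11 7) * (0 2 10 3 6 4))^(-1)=(0 4 6 3 10 2)(1 7 11)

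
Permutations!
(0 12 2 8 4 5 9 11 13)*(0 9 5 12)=[0, 1, 8, 3, 12, 5, 6, 7, 4, 11, 10, 13, 2, 9]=(2 8 4 12)(9 11 13)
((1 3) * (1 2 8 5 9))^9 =(1 8)(2 9)(3 5)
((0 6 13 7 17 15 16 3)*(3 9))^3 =(0 7 16)(3 13 15)(6 17 9)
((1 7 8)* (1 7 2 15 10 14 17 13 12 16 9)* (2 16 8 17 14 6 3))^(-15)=((1 16 9)(2 15 10 6 3)(7 17 13 12 8))^(-15)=(17)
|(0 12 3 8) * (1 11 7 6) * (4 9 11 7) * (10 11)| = |(0 12 3 8)(1 7 6)(4 9 10 11)| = 12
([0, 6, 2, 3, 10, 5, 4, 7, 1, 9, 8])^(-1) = (1 8 10 4 6)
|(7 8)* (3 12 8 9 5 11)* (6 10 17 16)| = |(3 12 8 7 9 5 11)(6 10 17 16)| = 28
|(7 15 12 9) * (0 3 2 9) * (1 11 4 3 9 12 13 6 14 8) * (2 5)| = |(0 9 7 15 13 6 14 8 1 11 4 3 5 2 12)| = 15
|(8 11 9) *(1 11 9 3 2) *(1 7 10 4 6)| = |(1 11 3 2 7 10 4 6)(8 9)| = 8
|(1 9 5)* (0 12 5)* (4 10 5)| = 7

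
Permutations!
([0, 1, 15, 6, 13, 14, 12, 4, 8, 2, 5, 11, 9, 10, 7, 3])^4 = [0, 1, 12, 2, 14, 13, 15, 5, 8, 6, 4, 11, 3, 7, 10, 9]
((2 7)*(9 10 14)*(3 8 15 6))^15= (2 7)(3 6 15 8)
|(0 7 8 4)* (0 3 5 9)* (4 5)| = |(0 7 8 5 9)(3 4)| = 10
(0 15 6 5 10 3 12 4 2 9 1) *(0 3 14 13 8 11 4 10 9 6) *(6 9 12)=(0 15)(1 3 6 5 12 10 14 13 8 11 4 2 9)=[15, 3, 9, 6, 2, 12, 5, 7, 11, 1, 14, 4, 10, 8, 13, 0]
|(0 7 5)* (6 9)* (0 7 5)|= 6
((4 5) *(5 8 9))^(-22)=(4 9)(5 8)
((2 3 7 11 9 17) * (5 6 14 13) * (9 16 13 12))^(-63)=(2 12 5 11)(3 9 6 16)(7 17 14 13)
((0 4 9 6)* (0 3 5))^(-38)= ((0 4 9 6 3 5))^(-38)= (0 3 9)(4 5 6)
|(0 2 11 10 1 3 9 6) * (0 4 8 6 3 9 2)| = |(1 9 3 2 11 10)(4 8 6)| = 6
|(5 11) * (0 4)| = |(0 4)(5 11)| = 2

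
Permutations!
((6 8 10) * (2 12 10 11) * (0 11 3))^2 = (0 2 10 8)(3 11 12 6) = ((0 11 2 12 10 6 8 3))^2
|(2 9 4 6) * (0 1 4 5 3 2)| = 4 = |(0 1 4 6)(2 9 5 3)|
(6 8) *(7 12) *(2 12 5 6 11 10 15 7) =(2 12)(5 6 8 11 10 15 7) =[0, 1, 12, 3, 4, 6, 8, 5, 11, 9, 15, 10, 2, 13, 14, 7]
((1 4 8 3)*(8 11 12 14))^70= (14)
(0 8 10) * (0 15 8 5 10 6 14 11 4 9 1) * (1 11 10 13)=[5, 0, 2, 3, 9, 13, 14, 7, 6, 11, 15, 4, 12, 1, 10, 8]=(0 5 13 1)(4 9 11)(6 14 10 15 8)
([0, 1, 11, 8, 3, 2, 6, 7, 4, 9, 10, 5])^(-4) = [0, 1, 5, 4, 8, 11, 6, 7, 3, 9, 10, 2]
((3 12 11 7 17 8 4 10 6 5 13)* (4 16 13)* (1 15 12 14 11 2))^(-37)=(1 2 12 15)(3 7 16 14 17 13 11 8)(4 5 6 10)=((1 15 12 2)(3 14 11 7 17 8 16 13)(4 10 6 5))^(-37)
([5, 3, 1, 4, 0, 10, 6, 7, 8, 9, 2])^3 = (0 2 4 10 3 5 1)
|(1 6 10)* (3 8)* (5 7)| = |(1 6 10)(3 8)(5 7)| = 6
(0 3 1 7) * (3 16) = (0 16 3 1 7) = [16, 7, 2, 1, 4, 5, 6, 0, 8, 9, 10, 11, 12, 13, 14, 15, 3]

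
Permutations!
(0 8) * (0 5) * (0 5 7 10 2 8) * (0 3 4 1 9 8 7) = [3, 9, 7, 4, 1, 5, 6, 10, 0, 8, 2] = (0 3 4 1 9 8)(2 7 10)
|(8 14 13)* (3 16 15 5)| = |(3 16 15 5)(8 14 13)| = 12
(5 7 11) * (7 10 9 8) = (5 10 9 8 7 11) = [0, 1, 2, 3, 4, 10, 6, 11, 7, 8, 9, 5]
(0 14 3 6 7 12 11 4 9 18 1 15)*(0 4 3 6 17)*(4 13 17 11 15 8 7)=(0 14 6 4 9 18 1 8 7 12 15 13 17)(3 11)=[14, 8, 2, 11, 9, 5, 4, 12, 7, 18, 10, 3, 15, 17, 6, 13, 16, 0, 1]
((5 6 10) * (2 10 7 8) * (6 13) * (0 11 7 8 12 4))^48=(13)(0 12 11 4 7)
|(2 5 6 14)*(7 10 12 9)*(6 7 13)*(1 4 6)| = 11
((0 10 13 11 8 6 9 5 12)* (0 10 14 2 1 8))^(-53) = (0 5 2 10 8 11 9 14 12 1 13 6)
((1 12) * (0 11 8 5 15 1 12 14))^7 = (15)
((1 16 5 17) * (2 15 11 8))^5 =(1 16 5 17)(2 15 11 8)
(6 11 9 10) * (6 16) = (6 11 9 10 16) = [0, 1, 2, 3, 4, 5, 11, 7, 8, 10, 16, 9, 12, 13, 14, 15, 6]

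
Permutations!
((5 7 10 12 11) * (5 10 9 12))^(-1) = (5 10 11 12 9 7)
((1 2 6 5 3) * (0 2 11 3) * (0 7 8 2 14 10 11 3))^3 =(0 11 10 14)(1 3)(2 7 6 8 5)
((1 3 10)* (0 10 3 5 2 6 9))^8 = ((0 10 1 5 2 6 9))^8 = (0 10 1 5 2 6 9)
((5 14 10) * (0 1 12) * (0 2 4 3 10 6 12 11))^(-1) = ((0 1 11)(2 4 3 10 5 14 6 12))^(-1) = (0 11 1)(2 12 6 14 5 10 3 4)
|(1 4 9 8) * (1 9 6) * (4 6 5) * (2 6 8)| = |(1 8 9 2 6)(4 5)| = 10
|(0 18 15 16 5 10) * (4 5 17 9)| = |(0 18 15 16 17 9 4 5 10)| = 9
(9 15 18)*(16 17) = [0, 1, 2, 3, 4, 5, 6, 7, 8, 15, 10, 11, 12, 13, 14, 18, 17, 16, 9] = (9 15 18)(16 17)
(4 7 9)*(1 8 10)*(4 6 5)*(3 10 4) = (1 8 4 7 9 6 5 3 10) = [0, 8, 2, 10, 7, 3, 5, 9, 4, 6, 1]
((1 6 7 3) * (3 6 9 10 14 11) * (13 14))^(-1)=((1 9 10 13 14 11 3)(6 7))^(-1)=(1 3 11 14 13 10 9)(6 7)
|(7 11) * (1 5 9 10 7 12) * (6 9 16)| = |(1 5 16 6 9 10 7 11 12)| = 9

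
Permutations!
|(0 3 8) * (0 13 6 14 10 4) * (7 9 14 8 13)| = |(0 3 13 6 8 7 9 14 10 4)| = 10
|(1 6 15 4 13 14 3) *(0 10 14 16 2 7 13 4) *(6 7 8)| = |(0 10 14 3 1 7 13 16 2 8 6 15)| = 12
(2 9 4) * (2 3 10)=(2 9 4 3 10)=[0, 1, 9, 10, 3, 5, 6, 7, 8, 4, 2]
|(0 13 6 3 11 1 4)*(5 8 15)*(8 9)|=|(0 13 6 3 11 1 4)(5 9 8 15)|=28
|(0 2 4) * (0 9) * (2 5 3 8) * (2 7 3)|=15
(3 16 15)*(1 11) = (1 11)(3 16 15) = [0, 11, 2, 16, 4, 5, 6, 7, 8, 9, 10, 1, 12, 13, 14, 3, 15]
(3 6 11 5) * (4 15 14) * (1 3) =(1 3 6 11 5)(4 15 14) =[0, 3, 2, 6, 15, 1, 11, 7, 8, 9, 10, 5, 12, 13, 4, 14]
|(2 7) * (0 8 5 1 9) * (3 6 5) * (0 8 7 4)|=12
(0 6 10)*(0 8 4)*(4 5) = (0 6 10 8 5 4) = [6, 1, 2, 3, 0, 4, 10, 7, 5, 9, 8]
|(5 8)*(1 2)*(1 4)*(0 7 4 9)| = 6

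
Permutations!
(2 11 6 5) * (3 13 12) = (2 11 6 5)(3 13 12) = [0, 1, 11, 13, 4, 2, 5, 7, 8, 9, 10, 6, 3, 12]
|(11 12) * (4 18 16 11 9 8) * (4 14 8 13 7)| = |(4 18 16 11 12 9 13 7)(8 14)| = 8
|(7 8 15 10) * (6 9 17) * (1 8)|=15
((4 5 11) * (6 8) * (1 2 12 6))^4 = (1 8 6 12 2)(4 5 11)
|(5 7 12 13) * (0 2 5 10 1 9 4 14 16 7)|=9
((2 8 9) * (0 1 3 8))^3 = (0 8)(1 9)(2 3)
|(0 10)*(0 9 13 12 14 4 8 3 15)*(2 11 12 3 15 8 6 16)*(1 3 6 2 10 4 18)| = 55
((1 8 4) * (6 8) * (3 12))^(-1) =(1 4 8 6)(3 12) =((1 6 8 4)(3 12))^(-1)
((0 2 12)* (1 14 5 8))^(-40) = (14)(0 12 2)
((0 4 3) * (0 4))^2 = ((3 4))^2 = (4)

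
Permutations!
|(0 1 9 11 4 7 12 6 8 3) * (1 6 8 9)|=9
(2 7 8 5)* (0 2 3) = [2, 1, 7, 0, 4, 3, 6, 8, 5] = (0 2 7 8 5 3)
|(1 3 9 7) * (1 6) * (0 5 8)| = 15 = |(0 5 8)(1 3 9 7 6)|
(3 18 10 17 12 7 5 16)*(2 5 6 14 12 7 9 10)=(2 5 16 3 18)(6 14 12 9 10 17 7)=[0, 1, 5, 18, 4, 16, 14, 6, 8, 10, 17, 11, 9, 13, 12, 15, 3, 7, 2]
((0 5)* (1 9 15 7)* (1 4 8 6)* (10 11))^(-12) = ((0 5)(1 9 15 7 4 8 6)(10 11))^(-12) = (1 15 4 6 9 7 8)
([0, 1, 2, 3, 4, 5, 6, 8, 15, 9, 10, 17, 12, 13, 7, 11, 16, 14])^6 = [0, 1, 2, 3, 4, 5, 6, 7, 8, 9, 10, 11, 12, 13, 14, 15, 16, 17]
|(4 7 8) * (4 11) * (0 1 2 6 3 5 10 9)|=|(0 1 2 6 3 5 10 9)(4 7 8 11)|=8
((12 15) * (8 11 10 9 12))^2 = (8 10 12)(9 15 11)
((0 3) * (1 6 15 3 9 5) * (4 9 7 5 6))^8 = (0 3 15 6 9 4 1 5 7)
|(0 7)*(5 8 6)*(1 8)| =|(0 7)(1 8 6 5)| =4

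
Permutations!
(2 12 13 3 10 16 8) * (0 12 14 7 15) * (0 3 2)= [12, 1, 14, 10, 4, 5, 6, 15, 0, 9, 16, 11, 13, 2, 7, 3, 8]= (0 12 13 2 14 7 15 3 10 16 8)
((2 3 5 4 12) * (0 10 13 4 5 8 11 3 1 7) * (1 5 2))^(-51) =((0 10 13 4 12 1 7)(2 5)(3 8 11))^(-51) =(0 1 4 10 7 12 13)(2 5)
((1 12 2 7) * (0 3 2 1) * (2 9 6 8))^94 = (12)(0 6 7 9 2 3 8)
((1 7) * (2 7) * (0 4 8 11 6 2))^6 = ((0 4 8 11 6 2 7 1))^6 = (0 7 6 8)(1 2 11 4)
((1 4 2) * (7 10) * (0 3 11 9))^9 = (0 3 11 9)(7 10)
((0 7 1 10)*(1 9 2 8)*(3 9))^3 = ((0 7 3 9 2 8 1 10))^3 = (0 9 1 7 2 10 3 8)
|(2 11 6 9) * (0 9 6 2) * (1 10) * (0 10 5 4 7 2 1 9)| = |(1 5 4 7 2 11)(9 10)| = 6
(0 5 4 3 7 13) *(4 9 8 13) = (0 5 9 8 13)(3 7 4) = [5, 1, 2, 7, 3, 9, 6, 4, 13, 8, 10, 11, 12, 0]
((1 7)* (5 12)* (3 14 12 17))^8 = ((1 7)(3 14 12 5 17))^8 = (3 5 14 17 12)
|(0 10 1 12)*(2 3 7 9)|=4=|(0 10 1 12)(2 3 7 9)|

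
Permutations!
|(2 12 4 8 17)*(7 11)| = |(2 12 4 8 17)(7 11)| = 10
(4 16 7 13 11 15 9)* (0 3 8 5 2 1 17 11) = [3, 17, 1, 8, 16, 2, 6, 13, 5, 4, 10, 15, 12, 0, 14, 9, 7, 11] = (0 3 8 5 2 1 17 11 15 9 4 16 7 13)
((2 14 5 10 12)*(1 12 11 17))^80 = (17)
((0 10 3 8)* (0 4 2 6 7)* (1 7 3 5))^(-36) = (0 7 1 5 10)(2 4 8 3 6)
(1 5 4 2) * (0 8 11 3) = (0 8 11 3)(1 5 4 2) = [8, 5, 1, 0, 2, 4, 6, 7, 11, 9, 10, 3]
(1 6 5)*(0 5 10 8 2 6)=[5, 0, 6, 3, 4, 1, 10, 7, 2, 9, 8]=(0 5 1)(2 6 10 8)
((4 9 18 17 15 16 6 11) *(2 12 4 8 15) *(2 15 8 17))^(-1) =(2 18 9 4 12)(6 16 15 17 11)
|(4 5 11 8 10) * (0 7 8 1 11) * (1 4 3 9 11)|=9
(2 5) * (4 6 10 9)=(2 5)(4 6 10 9)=[0, 1, 5, 3, 6, 2, 10, 7, 8, 4, 9]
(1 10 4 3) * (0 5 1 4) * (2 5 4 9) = (0 4 3 9 2 5 1 10) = [4, 10, 5, 9, 3, 1, 6, 7, 8, 2, 0]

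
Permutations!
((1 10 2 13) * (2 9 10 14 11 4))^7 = ((1 14 11 4 2 13)(9 10))^7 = (1 14 11 4 2 13)(9 10)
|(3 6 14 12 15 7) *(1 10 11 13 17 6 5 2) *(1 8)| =14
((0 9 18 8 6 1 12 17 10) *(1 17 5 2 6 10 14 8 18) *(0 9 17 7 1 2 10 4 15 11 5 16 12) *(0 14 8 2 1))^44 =((18)(0 17 8 4 15 11 5 10 9 1 14 2 6 7)(12 16))^44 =(18)(0 8 15 5 9 14 6)(1 2 7 17 4 11 10)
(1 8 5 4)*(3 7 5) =[0, 8, 2, 7, 1, 4, 6, 5, 3] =(1 8 3 7 5 4)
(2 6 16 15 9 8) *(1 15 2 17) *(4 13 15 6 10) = (1 6 16 2 10 4 13 15 9 8 17) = [0, 6, 10, 3, 13, 5, 16, 7, 17, 8, 4, 11, 12, 15, 14, 9, 2, 1]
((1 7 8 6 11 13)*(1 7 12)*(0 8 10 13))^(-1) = ((0 8 6 11)(1 12)(7 10 13))^(-1) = (0 11 6 8)(1 12)(7 13 10)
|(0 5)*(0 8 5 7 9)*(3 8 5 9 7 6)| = |(0 6 3 8 9)| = 5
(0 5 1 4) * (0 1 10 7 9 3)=(0 5 10 7 9 3)(1 4)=[5, 4, 2, 0, 1, 10, 6, 9, 8, 3, 7]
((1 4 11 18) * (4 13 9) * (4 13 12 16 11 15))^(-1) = (1 18 11 16 12)(4 15)(9 13)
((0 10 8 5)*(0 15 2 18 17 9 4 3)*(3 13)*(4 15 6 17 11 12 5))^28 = (0 13 8)(2 18 11 12 5 6 17 9 15)(3 4 10)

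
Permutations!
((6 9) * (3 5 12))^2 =((3 5 12)(6 9))^2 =(3 12 5)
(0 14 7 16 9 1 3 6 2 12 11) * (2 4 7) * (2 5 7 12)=[14, 3, 2, 6, 12, 7, 4, 16, 8, 1, 10, 0, 11, 13, 5, 15, 9]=(0 14 5 7 16 9 1 3 6 4 12 11)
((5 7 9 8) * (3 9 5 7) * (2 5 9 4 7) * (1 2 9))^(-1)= ((1 2 5 3 4 7)(8 9))^(-1)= (1 7 4 3 5 2)(8 9)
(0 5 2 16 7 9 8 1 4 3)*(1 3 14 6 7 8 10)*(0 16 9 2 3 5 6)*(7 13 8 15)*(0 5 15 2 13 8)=[6, 4, 9, 16, 14, 3, 8, 13, 15, 10, 1, 11, 12, 0, 5, 7, 2]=(0 6 8 15 7 13)(1 4 14 5 3 16 2 9 10)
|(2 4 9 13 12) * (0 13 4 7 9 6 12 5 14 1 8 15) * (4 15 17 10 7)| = 44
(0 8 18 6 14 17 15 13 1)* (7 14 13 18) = [8, 0, 2, 3, 4, 5, 13, 14, 7, 9, 10, 11, 12, 1, 17, 18, 16, 15, 6] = (0 8 7 14 17 15 18 6 13 1)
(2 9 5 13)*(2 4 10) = (2 9 5 13 4 10) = [0, 1, 9, 3, 10, 13, 6, 7, 8, 5, 2, 11, 12, 4]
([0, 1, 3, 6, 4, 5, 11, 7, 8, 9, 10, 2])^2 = (2 6)(3 11)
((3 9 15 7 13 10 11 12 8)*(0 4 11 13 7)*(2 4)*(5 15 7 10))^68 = ((0 2 4 11 12 8 3 9 7 10 13 5 15))^68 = (0 11 3 10 15 4 8 7 5 2 12 9 13)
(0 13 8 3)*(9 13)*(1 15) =(0 9 13 8 3)(1 15) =[9, 15, 2, 0, 4, 5, 6, 7, 3, 13, 10, 11, 12, 8, 14, 1]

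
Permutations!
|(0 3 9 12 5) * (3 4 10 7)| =|(0 4 10 7 3 9 12 5)| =8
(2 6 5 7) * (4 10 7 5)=(2 6 4 10 7)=[0, 1, 6, 3, 10, 5, 4, 2, 8, 9, 7]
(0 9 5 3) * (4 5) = [9, 1, 2, 0, 5, 3, 6, 7, 8, 4] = (0 9 4 5 3)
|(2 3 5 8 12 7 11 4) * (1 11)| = |(1 11 4 2 3 5 8 12 7)| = 9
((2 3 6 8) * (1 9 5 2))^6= ((1 9 5 2 3 6 8))^6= (1 8 6 3 2 5 9)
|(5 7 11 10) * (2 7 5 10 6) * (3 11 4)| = |(2 7 4 3 11 6)| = 6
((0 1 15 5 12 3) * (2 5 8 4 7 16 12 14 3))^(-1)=(0 3 14 5 2 12 16 7 4 8 15 1)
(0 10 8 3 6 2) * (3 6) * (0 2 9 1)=(0 10 8 6 9 1)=[10, 0, 2, 3, 4, 5, 9, 7, 6, 1, 8]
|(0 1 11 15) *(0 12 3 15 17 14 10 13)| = |(0 1 11 17 14 10 13)(3 15 12)| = 21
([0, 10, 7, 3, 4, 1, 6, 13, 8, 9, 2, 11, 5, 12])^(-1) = [0, 5, 10, 3, 4, 12, 6, 2, 8, 9, 1, 11, 13, 7]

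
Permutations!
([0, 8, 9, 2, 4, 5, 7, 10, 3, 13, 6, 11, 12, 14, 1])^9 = (1 3 9 14 8 2 13)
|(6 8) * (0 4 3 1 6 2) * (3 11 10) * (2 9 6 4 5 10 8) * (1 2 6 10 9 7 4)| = |(0 5 9 10 3 2)(4 11 8 7)| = 12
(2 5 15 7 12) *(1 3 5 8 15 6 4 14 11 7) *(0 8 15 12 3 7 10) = (0 8 12 2 15 1 7 3 5 6 4 14 11 10) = [8, 7, 15, 5, 14, 6, 4, 3, 12, 9, 0, 10, 2, 13, 11, 1]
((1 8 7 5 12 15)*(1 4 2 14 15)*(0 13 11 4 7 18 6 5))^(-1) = ((0 13 11 4 2 14 15 7)(1 8 18 6 5 12))^(-1) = (0 7 15 14 2 4 11 13)(1 12 5 6 18 8)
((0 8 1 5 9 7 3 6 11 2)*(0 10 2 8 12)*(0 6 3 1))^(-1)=((0 12 6 11 8)(1 5 9 7)(2 10))^(-1)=(0 8 11 6 12)(1 7 9 5)(2 10)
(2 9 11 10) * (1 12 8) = (1 12 8)(2 9 11 10) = [0, 12, 9, 3, 4, 5, 6, 7, 1, 11, 2, 10, 8]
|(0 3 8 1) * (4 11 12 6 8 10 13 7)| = |(0 3 10 13 7 4 11 12 6 8 1)| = 11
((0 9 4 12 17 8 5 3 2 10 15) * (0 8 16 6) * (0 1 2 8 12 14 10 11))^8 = ((0 9 4 14 10 15 12 17 16 6 1 2 11)(3 8 5))^8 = (0 16 14 2 12 9 6 10 11 17 4 1 15)(3 5 8)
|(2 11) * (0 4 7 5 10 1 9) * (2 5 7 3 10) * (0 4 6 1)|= 21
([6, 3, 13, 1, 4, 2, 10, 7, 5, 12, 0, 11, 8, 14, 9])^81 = (1 3)(2 12 13 8 14 5 9)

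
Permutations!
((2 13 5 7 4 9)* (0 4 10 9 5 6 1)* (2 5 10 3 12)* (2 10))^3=(0 13)(1 2)(3 9)(4 6)(5 12)(7 10)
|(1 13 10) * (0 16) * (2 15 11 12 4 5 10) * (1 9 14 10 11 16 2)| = |(0 2 15 16)(1 13)(4 5 11 12)(9 14 10)| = 12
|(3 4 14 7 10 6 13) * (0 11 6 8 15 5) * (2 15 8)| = 12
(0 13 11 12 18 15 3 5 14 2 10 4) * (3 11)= (0 13 3 5 14 2 10 4)(11 12 18 15)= [13, 1, 10, 5, 0, 14, 6, 7, 8, 9, 4, 12, 18, 3, 2, 11, 16, 17, 15]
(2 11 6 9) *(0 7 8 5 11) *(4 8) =(0 7 4 8 5 11 6 9 2) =[7, 1, 0, 3, 8, 11, 9, 4, 5, 2, 10, 6]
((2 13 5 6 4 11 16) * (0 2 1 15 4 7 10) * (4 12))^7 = ((0 2 13 5 6 7 10)(1 15 12 4 11 16))^7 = (1 15 12 4 11 16)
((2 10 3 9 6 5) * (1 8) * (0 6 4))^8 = (10)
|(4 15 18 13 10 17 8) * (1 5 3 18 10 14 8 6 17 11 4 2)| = |(1 5 3 18 13 14 8 2)(4 15 10 11)(6 17)| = 8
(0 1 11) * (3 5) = (0 1 11)(3 5) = [1, 11, 2, 5, 4, 3, 6, 7, 8, 9, 10, 0]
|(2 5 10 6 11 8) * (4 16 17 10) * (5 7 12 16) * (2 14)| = |(2 7 12 16 17 10 6 11 8 14)(4 5)| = 10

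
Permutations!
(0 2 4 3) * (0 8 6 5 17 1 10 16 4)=(0 2)(1 10 16 4 3 8 6 5 17)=[2, 10, 0, 8, 3, 17, 5, 7, 6, 9, 16, 11, 12, 13, 14, 15, 4, 1]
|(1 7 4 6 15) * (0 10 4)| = 7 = |(0 10 4 6 15 1 7)|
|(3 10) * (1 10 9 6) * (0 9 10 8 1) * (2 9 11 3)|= |(0 11 3 10 2 9 6)(1 8)|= 14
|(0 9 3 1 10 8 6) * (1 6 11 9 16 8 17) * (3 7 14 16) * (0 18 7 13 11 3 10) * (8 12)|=24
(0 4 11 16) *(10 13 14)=(0 4 11 16)(10 13 14)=[4, 1, 2, 3, 11, 5, 6, 7, 8, 9, 13, 16, 12, 14, 10, 15, 0]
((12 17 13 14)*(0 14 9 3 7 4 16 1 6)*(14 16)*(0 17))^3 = ((0 16 1 6 17 13 9 3 7 4 14 12))^3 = (0 6 9 4)(1 13 7 12)(3 14 16 17)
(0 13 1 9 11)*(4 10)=(0 13 1 9 11)(4 10)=[13, 9, 2, 3, 10, 5, 6, 7, 8, 11, 4, 0, 12, 1]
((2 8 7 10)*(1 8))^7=((1 8 7 10 2))^7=(1 7 2 8 10)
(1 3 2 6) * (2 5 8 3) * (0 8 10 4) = (0 8 3 5 10 4)(1 2 6) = [8, 2, 6, 5, 0, 10, 1, 7, 3, 9, 4]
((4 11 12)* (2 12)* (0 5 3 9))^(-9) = ((0 5 3 9)(2 12 4 11))^(-9) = (0 9 3 5)(2 11 4 12)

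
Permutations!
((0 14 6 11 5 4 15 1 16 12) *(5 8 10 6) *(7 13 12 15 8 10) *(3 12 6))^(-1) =(0 12 3 10 11 6 13 7 8 4 5 14)(1 15 16)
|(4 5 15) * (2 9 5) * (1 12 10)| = |(1 12 10)(2 9 5 15 4)| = 15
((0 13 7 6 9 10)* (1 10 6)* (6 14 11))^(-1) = (0 10 1 7 13)(6 11 14 9)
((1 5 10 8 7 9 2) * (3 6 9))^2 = ((1 5 10 8 7 3 6 9 2))^2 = (1 10 7 6 2 5 8 3 9)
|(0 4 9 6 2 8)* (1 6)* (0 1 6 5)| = 8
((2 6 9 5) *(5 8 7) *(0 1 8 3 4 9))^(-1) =((0 1 8 7 5 2 6)(3 4 9))^(-1) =(0 6 2 5 7 8 1)(3 9 4)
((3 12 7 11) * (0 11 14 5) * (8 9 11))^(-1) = (0 5 14 7 12 3 11 9 8)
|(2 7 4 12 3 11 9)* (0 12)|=8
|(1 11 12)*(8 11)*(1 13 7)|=6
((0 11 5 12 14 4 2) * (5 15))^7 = (0 2 4 14 12 5 15 11)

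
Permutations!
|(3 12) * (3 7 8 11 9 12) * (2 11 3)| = |(2 11 9 12 7 8 3)| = 7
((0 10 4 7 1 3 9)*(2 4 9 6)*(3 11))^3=((0 10 9)(1 11 3 6 2 4 7))^3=(1 6 7 3 4 11 2)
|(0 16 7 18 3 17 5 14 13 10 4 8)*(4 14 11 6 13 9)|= 15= |(0 16 7 18 3 17 5 11 6 13 10 14 9 4 8)|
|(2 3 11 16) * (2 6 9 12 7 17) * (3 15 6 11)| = |(2 15 6 9 12 7 17)(11 16)| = 14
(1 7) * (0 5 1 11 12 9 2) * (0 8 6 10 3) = (0 5 1 7 11 12 9 2 8 6 10 3) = [5, 7, 8, 0, 4, 1, 10, 11, 6, 2, 3, 12, 9]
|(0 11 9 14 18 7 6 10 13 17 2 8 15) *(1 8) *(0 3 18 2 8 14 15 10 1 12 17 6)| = |(0 11 9 15 3 18 7)(1 14 2 12 17 8 10 13 6)| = 63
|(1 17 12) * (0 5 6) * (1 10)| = 12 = |(0 5 6)(1 17 12 10)|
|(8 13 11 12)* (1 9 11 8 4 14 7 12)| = 12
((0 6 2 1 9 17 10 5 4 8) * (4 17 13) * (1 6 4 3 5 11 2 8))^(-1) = ((0 4 1 9 13 3 5 17 10 11 2 6 8))^(-1) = (0 8 6 2 11 10 17 5 3 13 9 1 4)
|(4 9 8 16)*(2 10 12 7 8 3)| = 9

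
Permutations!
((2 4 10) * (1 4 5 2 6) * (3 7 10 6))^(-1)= ((1 4 6)(2 5)(3 7 10))^(-1)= (1 6 4)(2 5)(3 10 7)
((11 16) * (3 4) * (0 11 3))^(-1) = (0 4 3 16 11)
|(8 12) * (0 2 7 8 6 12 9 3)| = 6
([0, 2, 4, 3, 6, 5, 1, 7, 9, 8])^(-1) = [0, 6, 1, 3, 2, 5, 4, 7, 9, 8]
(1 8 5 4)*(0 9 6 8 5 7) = (0 9 6 8 7)(1 5 4) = [9, 5, 2, 3, 1, 4, 8, 0, 7, 6]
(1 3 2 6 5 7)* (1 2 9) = (1 3 9)(2 6 5 7) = [0, 3, 6, 9, 4, 7, 5, 2, 8, 1]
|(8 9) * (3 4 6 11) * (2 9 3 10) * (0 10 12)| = |(0 10 2 9 8 3 4 6 11 12)| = 10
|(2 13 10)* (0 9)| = |(0 9)(2 13 10)| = 6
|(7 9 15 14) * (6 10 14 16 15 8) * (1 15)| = 6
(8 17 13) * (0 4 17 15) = (0 4 17 13 8 15) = [4, 1, 2, 3, 17, 5, 6, 7, 15, 9, 10, 11, 12, 8, 14, 0, 16, 13]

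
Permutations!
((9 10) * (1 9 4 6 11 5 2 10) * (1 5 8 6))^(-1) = (1 4 10 2 5 9)(6 8 11)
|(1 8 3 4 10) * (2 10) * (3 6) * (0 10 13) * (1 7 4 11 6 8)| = |(0 10 7 4 2 13)(3 11 6)| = 6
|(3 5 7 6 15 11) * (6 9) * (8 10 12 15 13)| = 11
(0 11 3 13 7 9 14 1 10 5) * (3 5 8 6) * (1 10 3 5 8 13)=[11, 3, 2, 1, 4, 0, 5, 9, 6, 14, 13, 8, 12, 7, 10]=(0 11 8 6 5)(1 3)(7 9 14 10 13)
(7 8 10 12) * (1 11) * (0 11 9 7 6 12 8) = (0 11 1 9 7)(6 12)(8 10) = [11, 9, 2, 3, 4, 5, 12, 0, 10, 7, 8, 1, 6]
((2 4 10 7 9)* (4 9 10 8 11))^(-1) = ((2 9)(4 8 11)(7 10))^(-1) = (2 9)(4 11 8)(7 10)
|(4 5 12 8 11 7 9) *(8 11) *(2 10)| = 6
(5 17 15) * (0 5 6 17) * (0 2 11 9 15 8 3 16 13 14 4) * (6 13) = (0 5 2 11 9 15 13 14 4)(3 16 6 17 8) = [5, 1, 11, 16, 0, 2, 17, 7, 3, 15, 10, 9, 12, 14, 4, 13, 6, 8]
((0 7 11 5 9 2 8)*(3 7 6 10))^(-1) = ((0 6 10 3 7 11 5 9 2 8))^(-1) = (0 8 2 9 5 11 7 3 10 6)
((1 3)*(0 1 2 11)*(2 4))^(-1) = (0 11 2 4 3 1)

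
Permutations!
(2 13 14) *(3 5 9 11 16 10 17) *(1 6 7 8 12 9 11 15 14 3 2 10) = (1 6 7 8 12 9 15 14 10 17 2 13 3 5 11 16) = [0, 6, 13, 5, 4, 11, 7, 8, 12, 15, 17, 16, 9, 3, 10, 14, 1, 2]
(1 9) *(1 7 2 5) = (1 9 7 2 5) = [0, 9, 5, 3, 4, 1, 6, 2, 8, 7]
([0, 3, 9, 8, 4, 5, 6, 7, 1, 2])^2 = (9)(1 8 3)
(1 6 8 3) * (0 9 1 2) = [9, 6, 0, 2, 4, 5, 8, 7, 3, 1] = (0 9 1 6 8 3 2)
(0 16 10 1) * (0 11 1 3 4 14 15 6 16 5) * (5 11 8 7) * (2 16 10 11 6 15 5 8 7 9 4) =(0 6 10 3 2 16 11 1 7 8 9 4 14 5) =[6, 7, 16, 2, 14, 0, 10, 8, 9, 4, 3, 1, 12, 13, 5, 15, 11]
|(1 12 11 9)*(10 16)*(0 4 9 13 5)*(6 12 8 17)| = 22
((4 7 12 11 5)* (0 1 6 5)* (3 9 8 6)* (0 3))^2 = (3 8 5 7 11 9 6 4 12)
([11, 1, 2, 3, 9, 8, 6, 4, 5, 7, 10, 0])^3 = [11, 1, 2, 3, 4, 8, 6, 7, 5, 9, 10, 0]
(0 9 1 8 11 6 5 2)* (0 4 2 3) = (0 9 1 8 11 6 5 3)(2 4) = [9, 8, 4, 0, 2, 3, 5, 7, 11, 1, 10, 6]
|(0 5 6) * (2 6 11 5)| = 6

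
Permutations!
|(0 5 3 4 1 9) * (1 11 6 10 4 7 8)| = 28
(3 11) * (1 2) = (1 2)(3 11) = [0, 2, 1, 11, 4, 5, 6, 7, 8, 9, 10, 3]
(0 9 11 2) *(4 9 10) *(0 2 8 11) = (0 10 4 9)(8 11) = [10, 1, 2, 3, 9, 5, 6, 7, 11, 0, 4, 8]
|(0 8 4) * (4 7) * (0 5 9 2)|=7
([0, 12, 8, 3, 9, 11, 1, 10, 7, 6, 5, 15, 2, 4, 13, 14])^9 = (1 14 7 6 15 8 9 11 2 4 5 12 13 10)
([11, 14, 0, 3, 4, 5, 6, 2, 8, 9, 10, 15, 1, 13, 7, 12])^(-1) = [2, 12, 7, 3, 4, 5, 6, 14, 8, 9, 10, 0, 15, 13, 1, 11]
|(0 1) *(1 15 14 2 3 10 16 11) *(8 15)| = |(0 8 15 14 2 3 10 16 11 1)| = 10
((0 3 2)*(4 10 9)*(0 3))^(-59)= ((2 3)(4 10 9))^(-59)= (2 3)(4 10 9)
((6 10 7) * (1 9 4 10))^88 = ((1 9 4 10 7 6))^88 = (1 7 4)(6 10 9)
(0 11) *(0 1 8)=[11, 8, 2, 3, 4, 5, 6, 7, 0, 9, 10, 1]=(0 11 1 8)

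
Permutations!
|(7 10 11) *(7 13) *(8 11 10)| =|(7 8 11 13)| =4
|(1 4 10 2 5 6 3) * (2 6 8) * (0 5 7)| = |(0 5 8 2 7)(1 4 10 6 3)| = 5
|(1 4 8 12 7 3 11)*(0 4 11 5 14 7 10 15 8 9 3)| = 28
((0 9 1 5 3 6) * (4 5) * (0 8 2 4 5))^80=(0 4 2 8 6 3 5 1 9)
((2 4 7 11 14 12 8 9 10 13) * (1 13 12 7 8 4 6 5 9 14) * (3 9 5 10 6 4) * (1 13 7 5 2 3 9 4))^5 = (1 4)(2 3)(5 13)(6 10 12 9)(7 8)(11 14)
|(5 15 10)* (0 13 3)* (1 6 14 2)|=12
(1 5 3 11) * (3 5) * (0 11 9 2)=(0 11 1 3 9 2)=[11, 3, 0, 9, 4, 5, 6, 7, 8, 2, 10, 1]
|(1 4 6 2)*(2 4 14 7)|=|(1 14 7 2)(4 6)|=4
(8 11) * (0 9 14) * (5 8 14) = (0 9 5 8 11 14) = [9, 1, 2, 3, 4, 8, 6, 7, 11, 5, 10, 14, 12, 13, 0]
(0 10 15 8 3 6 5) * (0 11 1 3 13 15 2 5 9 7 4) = (0 10 2 5 11 1 3 6 9 7 4)(8 13 15) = [10, 3, 5, 6, 0, 11, 9, 4, 13, 7, 2, 1, 12, 15, 14, 8]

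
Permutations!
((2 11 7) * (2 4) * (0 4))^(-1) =(0 7 11 2 4)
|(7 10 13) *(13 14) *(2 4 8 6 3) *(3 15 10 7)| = |(2 4 8 6 15 10 14 13 3)| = 9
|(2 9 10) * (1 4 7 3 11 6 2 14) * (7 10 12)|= 28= |(1 4 10 14)(2 9 12 7 3 11 6)|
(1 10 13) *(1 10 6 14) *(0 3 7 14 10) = [3, 6, 2, 7, 4, 5, 10, 14, 8, 9, 13, 11, 12, 0, 1] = (0 3 7 14 1 6 10 13)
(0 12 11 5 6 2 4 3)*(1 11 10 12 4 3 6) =[4, 11, 3, 0, 6, 1, 2, 7, 8, 9, 12, 5, 10] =(0 4 6 2 3)(1 11 5)(10 12)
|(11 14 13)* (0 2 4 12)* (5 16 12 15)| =21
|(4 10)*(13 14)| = 2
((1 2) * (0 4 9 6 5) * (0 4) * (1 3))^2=((1 2 3)(4 9 6 5))^2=(1 3 2)(4 6)(5 9)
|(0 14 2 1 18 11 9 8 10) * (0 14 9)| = |(0 9 8 10 14 2 1 18 11)| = 9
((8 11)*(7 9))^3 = ((7 9)(8 11))^3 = (7 9)(8 11)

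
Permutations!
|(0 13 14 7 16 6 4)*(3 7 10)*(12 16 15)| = |(0 13 14 10 3 7 15 12 16 6 4)| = 11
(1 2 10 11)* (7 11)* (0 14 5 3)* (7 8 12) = (0 14 5 3)(1 2 10 8 12 7 11) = [14, 2, 10, 0, 4, 3, 6, 11, 12, 9, 8, 1, 7, 13, 5]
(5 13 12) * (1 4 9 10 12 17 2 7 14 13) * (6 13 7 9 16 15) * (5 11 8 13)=(1 4 16 15 6 5)(2 9 10 12 11 8 13 17)(7 14)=[0, 4, 9, 3, 16, 1, 5, 14, 13, 10, 12, 8, 11, 17, 7, 6, 15, 2]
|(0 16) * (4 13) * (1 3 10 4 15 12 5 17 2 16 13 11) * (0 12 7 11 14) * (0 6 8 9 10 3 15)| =|(0 13)(1 15 7 11)(2 16 12 5 17)(4 14 6 8 9 10)| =60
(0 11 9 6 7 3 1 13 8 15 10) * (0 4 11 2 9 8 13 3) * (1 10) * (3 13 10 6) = (0 2 9 3 6 7)(1 13 10 4 11 8 15) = [2, 13, 9, 6, 11, 5, 7, 0, 15, 3, 4, 8, 12, 10, 14, 1]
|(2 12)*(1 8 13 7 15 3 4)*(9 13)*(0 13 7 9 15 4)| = 18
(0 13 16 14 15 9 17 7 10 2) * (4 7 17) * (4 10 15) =(17)(0 13 16 14 4 7 15 9 10 2) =[13, 1, 0, 3, 7, 5, 6, 15, 8, 10, 2, 11, 12, 16, 4, 9, 14, 17]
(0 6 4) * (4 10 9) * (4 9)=(0 6 10 4)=[6, 1, 2, 3, 0, 5, 10, 7, 8, 9, 4]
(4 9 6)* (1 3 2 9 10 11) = (1 3 2 9 6 4 10 11) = [0, 3, 9, 2, 10, 5, 4, 7, 8, 6, 11, 1]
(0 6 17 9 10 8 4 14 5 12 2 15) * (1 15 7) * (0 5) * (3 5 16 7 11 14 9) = [6, 15, 11, 5, 9, 12, 17, 1, 4, 10, 8, 14, 2, 13, 0, 16, 7, 3] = (0 6 17 3 5 12 2 11 14)(1 15 16 7)(4 9 10 8)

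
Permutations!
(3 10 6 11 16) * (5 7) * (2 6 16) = (2 6 11)(3 10 16)(5 7) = [0, 1, 6, 10, 4, 7, 11, 5, 8, 9, 16, 2, 12, 13, 14, 15, 3]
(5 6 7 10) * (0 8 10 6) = (0 8 10 5)(6 7) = [8, 1, 2, 3, 4, 0, 7, 6, 10, 9, 5]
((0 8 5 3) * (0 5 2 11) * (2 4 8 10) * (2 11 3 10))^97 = (0 2 3 5 10 11)(4 8)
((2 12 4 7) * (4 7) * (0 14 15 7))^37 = ((0 14 15 7 2 12))^37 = (0 14 15 7 2 12)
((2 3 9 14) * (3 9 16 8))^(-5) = (2 9 14)(3 16 8)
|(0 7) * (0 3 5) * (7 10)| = 5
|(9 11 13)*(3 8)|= |(3 8)(9 11 13)|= 6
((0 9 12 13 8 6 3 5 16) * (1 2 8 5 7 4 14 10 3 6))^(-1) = (0 16 5 13 12 9)(1 8 2)(3 10 14 4 7)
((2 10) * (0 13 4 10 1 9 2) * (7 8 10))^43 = ((0 13 4 7 8 10)(1 9 2))^43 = (0 13 4 7 8 10)(1 9 2)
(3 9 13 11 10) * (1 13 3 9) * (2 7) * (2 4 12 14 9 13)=(1 2 7 4 12 14 9 3)(10 13 11)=[0, 2, 7, 1, 12, 5, 6, 4, 8, 3, 13, 10, 14, 11, 9]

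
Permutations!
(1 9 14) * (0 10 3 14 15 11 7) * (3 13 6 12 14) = [10, 9, 2, 3, 4, 5, 12, 0, 8, 15, 13, 7, 14, 6, 1, 11] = (0 10 13 6 12 14 1 9 15 11 7)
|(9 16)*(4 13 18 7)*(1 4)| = 10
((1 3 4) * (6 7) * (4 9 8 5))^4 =(1 5 9)(3 4 8)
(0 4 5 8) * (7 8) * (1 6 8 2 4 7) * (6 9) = [7, 9, 4, 3, 5, 1, 8, 2, 0, 6] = (0 7 2 4 5 1 9 6 8)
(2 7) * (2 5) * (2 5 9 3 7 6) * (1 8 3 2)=(1 8 3 7 9 2 6)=[0, 8, 6, 7, 4, 5, 1, 9, 3, 2]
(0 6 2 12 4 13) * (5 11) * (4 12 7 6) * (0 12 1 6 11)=(0 4 13 12 1 6 2 7 11 5)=[4, 6, 7, 3, 13, 0, 2, 11, 8, 9, 10, 5, 1, 12]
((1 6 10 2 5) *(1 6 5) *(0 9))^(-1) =((0 9)(1 5 6 10 2))^(-1) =(0 9)(1 2 10 6 5)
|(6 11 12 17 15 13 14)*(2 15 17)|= 7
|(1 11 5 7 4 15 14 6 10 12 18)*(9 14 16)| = |(1 11 5 7 4 15 16 9 14 6 10 12 18)| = 13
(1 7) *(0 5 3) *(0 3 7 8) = (0 5 7 1 8) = [5, 8, 2, 3, 4, 7, 6, 1, 0]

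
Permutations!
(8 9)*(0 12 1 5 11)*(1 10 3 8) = [12, 5, 2, 8, 4, 11, 6, 7, 9, 1, 3, 0, 10] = (0 12 10 3 8 9 1 5 11)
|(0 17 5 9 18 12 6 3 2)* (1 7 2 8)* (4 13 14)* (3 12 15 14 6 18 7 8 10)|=42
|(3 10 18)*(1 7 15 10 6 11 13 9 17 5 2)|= 13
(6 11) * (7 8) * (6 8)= (6 11 8 7)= [0, 1, 2, 3, 4, 5, 11, 6, 7, 9, 10, 8]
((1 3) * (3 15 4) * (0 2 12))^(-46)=(0 12 2)(1 4)(3 15)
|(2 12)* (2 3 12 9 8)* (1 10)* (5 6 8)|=|(1 10)(2 9 5 6 8)(3 12)|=10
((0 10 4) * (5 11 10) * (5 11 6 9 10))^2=(0 5 9 4 11 6 10)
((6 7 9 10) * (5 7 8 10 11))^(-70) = (5 9)(6 10 8)(7 11)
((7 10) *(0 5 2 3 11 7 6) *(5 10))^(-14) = (0 10 6)(2 3 11 7 5)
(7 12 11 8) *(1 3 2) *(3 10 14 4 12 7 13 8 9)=(1 10 14 4 12 11 9 3 2)(8 13)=[0, 10, 1, 2, 12, 5, 6, 7, 13, 3, 14, 9, 11, 8, 4]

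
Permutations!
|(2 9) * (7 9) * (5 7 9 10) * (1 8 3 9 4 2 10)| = 14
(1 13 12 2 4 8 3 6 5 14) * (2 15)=[0, 13, 4, 6, 8, 14, 5, 7, 3, 9, 10, 11, 15, 12, 1, 2]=(1 13 12 15 2 4 8 3 6 5 14)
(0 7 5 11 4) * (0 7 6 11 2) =(0 6 11 4 7 5 2) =[6, 1, 0, 3, 7, 2, 11, 5, 8, 9, 10, 4]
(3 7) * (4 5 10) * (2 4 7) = (2 4 5 10 7 3) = [0, 1, 4, 2, 5, 10, 6, 3, 8, 9, 7]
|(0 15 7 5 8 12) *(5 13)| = |(0 15 7 13 5 8 12)| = 7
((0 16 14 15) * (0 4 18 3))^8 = (0 16 14 15 4 18 3)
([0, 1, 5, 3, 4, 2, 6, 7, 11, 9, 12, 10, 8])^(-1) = (2 5)(8 12 10 11)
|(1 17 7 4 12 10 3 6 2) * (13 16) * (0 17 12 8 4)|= 6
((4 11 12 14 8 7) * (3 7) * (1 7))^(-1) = (1 3 8 14 12 11 4 7)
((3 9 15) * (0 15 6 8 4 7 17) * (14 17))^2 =((0 15 3 9 6 8 4 7 14 17))^2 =(0 3 6 4 14)(7 17 15 9 8)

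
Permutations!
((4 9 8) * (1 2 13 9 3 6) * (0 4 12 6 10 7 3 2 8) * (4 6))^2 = ((0 6 1 8 12 4 2 13 9)(3 10 7))^2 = (0 1 12 2 9 6 8 4 13)(3 7 10)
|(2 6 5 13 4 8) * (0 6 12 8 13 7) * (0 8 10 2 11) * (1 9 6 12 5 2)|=22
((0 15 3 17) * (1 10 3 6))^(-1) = (0 17 3 10 1 6 15)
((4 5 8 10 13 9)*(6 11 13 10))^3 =((4 5 8 6 11 13 9))^3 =(4 6 9 8 13 5 11)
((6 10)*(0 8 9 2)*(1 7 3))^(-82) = (10)(0 9)(1 3 7)(2 8)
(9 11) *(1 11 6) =(1 11 9 6) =[0, 11, 2, 3, 4, 5, 1, 7, 8, 6, 10, 9]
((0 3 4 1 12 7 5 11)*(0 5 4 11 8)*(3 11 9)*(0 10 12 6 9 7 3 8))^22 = (0 11 5)(1 10 4 8 7 9 3 6 12)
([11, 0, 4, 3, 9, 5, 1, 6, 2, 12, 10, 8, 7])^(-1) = [1, 6, 8, 3, 2, 5, 7, 12, 11, 4, 10, 0, 9]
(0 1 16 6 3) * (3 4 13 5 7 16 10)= (0 1 10 3)(4 13 5 7 16 6)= [1, 10, 2, 0, 13, 7, 4, 16, 8, 9, 3, 11, 12, 5, 14, 15, 6]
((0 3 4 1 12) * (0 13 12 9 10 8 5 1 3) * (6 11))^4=(13)(1 5 8 10 9)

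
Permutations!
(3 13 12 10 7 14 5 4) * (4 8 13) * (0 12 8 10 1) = (0 12 1)(3 4)(5 10 7 14)(8 13) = [12, 0, 2, 4, 3, 10, 6, 14, 13, 9, 7, 11, 1, 8, 5]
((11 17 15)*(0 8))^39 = (17)(0 8)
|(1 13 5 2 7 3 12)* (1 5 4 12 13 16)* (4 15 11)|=18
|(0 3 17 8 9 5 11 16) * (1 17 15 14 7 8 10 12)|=20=|(0 3 15 14 7 8 9 5 11 16)(1 17 10 12)|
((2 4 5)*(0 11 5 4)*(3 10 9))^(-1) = (0 2 5 11)(3 9 10)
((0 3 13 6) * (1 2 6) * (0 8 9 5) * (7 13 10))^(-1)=((0 3 10 7 13 1 2 6 8 9 5))^(-1)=(0 5 9 8 6 2 1 13 7 10 3)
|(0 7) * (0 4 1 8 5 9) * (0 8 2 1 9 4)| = 4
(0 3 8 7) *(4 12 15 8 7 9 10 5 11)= (0 3 7)(4 12 15 8 9 10 5 11)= [3, 1, 2, 7, 12, 11, 6, 0, 9, 10, 5, 4, 15, 13, 14, 8]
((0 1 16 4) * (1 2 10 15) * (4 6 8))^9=(16)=((0 2 10 15 1 16 6 8 4))^9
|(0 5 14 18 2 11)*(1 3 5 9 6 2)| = |(0 9 6 2 11)(1 3 5 14 18)| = 5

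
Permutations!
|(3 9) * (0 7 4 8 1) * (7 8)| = 6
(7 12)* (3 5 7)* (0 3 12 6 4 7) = (12)(0 3 5)(4 7 6) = [3, 1, 2, 5, 7, 0, 4, 6, 8, 9, 10, 11, 12]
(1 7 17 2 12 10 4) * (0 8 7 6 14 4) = [8, 6, 12, 3, 1, 5, 14, 17, 7, 9, 0, 11, 10, 13, 4, 15, 16, 2] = (0 8 7 17 2 12 10)(1 6 14 4)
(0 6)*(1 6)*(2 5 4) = (0 1 6)(2 5 4) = [1, 6, 5, 3, 2, 4, 0]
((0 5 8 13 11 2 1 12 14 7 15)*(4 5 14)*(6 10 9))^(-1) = (0 15 7 14)(1 2 11 13 8 5 4 12)(6 9 10)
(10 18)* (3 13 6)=[0, 1, 2, 13, 4, 5, 3, 7, 8, 9, 18, 11, 12, 6, 14, 15, 16, 17, 10]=(3 13 6)(10 18)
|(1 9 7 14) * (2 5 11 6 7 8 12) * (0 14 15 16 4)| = 14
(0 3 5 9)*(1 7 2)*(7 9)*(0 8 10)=(0 3 5 7 2 1 9 8 10)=[3, 9, 1, 5, 4, 7, 6, 2, 10, 8, 0]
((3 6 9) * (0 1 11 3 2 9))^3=((0 1 11 3 6)(2 9))^3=(0 3 1 6 11)(2 9)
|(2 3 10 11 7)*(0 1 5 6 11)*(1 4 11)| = |(0 4 11 7 2 3 10)(1 5 6)| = 21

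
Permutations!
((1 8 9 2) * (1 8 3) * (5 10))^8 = ((1 3)(2 8 9)(5 10))^8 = (10)(2 9 8)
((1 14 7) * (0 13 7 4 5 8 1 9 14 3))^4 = (0 14 1 7 5)(3 9 8 13 4)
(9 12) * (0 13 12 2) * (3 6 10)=[13, 1, 0, 6, 4, 5, 10, 7, 8, 2, 3, 11, 9, 12]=(0 13 12 9 2)(3 6 10)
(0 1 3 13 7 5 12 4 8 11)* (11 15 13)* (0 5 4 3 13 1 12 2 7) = (0 12 3 11 5 2 7 4 8 15 1 13) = [12, 13, 7, 11, 8, 2, 6, 4, 15, 9, 10, 5, 3, 0, 14, 1]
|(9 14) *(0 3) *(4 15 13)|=6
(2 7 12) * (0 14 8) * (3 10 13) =[14, 1, 7, 10, 4, 5, 6, 12, 0, 9, 13, 11, 2, 3, 8] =(0 14 8)(2 7 12)(3 10 13)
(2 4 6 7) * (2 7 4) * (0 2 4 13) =(0 2 4 6 13) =[2, 1, 4, 3, 6, 5, 13, 7, 8, 9, 10, 11, 12, 0]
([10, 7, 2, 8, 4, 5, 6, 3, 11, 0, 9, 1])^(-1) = (0 9 10)(1 11 8 3 7)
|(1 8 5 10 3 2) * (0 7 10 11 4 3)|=21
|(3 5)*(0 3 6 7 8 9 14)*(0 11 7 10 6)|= 30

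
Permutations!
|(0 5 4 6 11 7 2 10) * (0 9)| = |(0 5 4 6 11 7 2 10 9)| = 9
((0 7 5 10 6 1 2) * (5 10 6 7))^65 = (7 10)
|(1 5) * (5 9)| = |(1 9 5)| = 3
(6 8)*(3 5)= (3 5)(6 8)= [0, 1, 2, 5, 4, 3, 8, 7, 6]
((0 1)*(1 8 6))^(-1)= (0 1 6 8)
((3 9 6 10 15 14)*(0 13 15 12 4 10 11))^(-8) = ((0 13 15 14 3 9 6 11)(4 10 12))^(-8) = (15)(4 10 12)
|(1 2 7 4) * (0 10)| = 4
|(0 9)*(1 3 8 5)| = 4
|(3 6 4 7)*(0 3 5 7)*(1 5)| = |(0 3 6 4)(1 5 7)| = 12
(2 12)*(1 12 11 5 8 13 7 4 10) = (1 12 2 11 5 8 13 7 4 10) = [0, 12, 11, 3, 10, 8, 6, 4, 13, 9, 1, 5, 2, 7]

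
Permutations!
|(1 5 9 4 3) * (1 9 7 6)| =12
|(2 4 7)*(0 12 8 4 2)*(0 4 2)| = 4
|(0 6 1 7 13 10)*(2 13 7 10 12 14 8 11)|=12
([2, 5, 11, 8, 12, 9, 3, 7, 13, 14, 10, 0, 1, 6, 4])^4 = (0 2 11)(1 4 9)(5 12 14)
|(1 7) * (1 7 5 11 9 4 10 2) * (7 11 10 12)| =|(1 5 10 2)(4 12 7 11 9)| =20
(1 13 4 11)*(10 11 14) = (1 13 4 14 10 11) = [0, 13, 2, 3, 14, 5, 6, 7, 8, 9, 11, 1, 12, 4, 10]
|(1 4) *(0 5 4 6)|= 5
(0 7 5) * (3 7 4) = [4, 1, 2, 7, 3, 0, 6, 5] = (0 4 3 7 5)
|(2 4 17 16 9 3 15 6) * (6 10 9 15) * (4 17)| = 8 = |(2 17 16 15 10 9 3 6)|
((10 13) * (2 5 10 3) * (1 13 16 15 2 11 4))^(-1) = (1 4 11 3 13)(2 15 16 10 5)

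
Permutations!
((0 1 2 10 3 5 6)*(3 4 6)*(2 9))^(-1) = ((0 1 9 2 10 4 6)(3 5))^(-1) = (0 6 4 10 2 9 1)(3 5)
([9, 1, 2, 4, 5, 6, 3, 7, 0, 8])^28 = (0 9 8)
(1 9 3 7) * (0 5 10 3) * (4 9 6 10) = (0 5 4 9)(1 6 10 3 7) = [5, 6, 2, 7, 9, 4, 10, 1, 8, 0, 3]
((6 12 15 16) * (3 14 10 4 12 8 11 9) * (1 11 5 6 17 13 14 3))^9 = ((1 11 9)(4 12 15 16 17 13 14 10)(5 6 8))^9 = (4 12 15 16 17 13 14 10)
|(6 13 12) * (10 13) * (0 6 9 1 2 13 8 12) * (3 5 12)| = |(0 6 10 8 3 5 12 9 1 2 13)| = 11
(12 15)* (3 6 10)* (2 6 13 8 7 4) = (2 6 10 3 13 8 7 4)(12 15) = [0, 1, 6, 13, 2, 5, 10, 4, 7, 9, 3, 11, 15, 8, 14, 12]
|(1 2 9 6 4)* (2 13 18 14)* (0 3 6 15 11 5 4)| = 30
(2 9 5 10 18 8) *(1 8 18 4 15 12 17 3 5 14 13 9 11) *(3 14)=(18)(1 8 2 11)(3 5 10 4 15 12 17 14 13 9)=[0, 8, 11, 5, 15, 10, 6, 7, 2, 3, 4, 1, 17, 9, 13, 12, 16, 14, 18]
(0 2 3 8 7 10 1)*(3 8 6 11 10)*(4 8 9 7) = [2, 0, 9, 6, 8, 5, 11, 3, 4, 7, 1, 10] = (0 2 9 7 3 6 11 10 1)(4 8)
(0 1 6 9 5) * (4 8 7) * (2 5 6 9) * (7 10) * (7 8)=(0 1 9 6 2 5)(4 7)(8 10)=[1, 9, 5, 3, 7, 0, 2, 4, 10, 6, 8]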